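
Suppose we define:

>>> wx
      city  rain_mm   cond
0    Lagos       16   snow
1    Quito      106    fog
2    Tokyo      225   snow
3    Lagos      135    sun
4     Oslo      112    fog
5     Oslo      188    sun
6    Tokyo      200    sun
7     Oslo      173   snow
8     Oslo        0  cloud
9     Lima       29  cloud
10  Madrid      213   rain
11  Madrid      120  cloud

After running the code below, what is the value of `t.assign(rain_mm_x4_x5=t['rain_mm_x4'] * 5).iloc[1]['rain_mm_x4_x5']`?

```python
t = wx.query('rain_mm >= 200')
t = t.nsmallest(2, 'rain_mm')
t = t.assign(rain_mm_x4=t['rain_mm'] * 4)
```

filter rows where rain_mm >= 200:
      city  rain_mm  cond
2    Tokyo      225  snow
6    Tokyo      200   sun
10  Madrid      213  rain
take 2 rows with smallest rain_mm:
      city  rain_mm  cond
6    Tokyo      200   sun
10  Madrid      213  rain
add column rain_mm_x4 = t['rain_mm'] * 4:
      city  rain_mm  cond  rain_mm_x4
6    Tokyo      200   sun         800
10  Madrid      213  rain         852
add column rain_mm_x4_x5 = t['rain_mm_x4'] * 5:
      city  rain_mm  cond  rain_mm_x4  rain_mm_x4_x5
6    Tokyo      200   sun         800           4000
10  Madrid      213  rain         852           4260
The value at position 1, column 'rain_mm_x4_x5' is 4260.

4260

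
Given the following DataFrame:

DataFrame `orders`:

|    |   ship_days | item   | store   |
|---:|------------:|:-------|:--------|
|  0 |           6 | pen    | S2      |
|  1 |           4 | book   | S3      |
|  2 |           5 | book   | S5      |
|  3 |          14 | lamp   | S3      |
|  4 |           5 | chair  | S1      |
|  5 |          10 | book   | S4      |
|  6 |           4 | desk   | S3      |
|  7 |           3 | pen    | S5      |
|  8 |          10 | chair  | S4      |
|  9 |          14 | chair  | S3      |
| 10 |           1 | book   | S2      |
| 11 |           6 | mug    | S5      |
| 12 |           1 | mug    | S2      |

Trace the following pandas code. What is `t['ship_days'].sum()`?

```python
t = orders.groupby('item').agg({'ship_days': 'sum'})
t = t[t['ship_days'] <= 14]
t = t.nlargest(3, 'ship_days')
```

30

group by item, sum of ship_days:
       ship_days
item            
book          20
chair         29
desk           4
lamp          14
mug            7
pen            9
filter rows where ship_days <= 14:
      ship_days
item           
desk          4
lamp         14
mug           7
pen           9
take 3 rows with largest ship_days:
      ship_days
item           
lamp         14
pen           9
mug           7
sum of column 'ship_days' → 30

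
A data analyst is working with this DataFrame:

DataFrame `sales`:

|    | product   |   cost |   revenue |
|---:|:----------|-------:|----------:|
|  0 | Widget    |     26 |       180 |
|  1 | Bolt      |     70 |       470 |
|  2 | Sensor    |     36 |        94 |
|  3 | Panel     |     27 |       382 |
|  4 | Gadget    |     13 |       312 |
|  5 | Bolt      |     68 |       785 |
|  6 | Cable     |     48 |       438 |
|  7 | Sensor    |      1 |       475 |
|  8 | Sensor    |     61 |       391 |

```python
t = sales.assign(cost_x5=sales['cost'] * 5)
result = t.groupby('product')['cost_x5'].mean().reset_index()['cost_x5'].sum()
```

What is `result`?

add column cost_x5 = sales['cost'] * 5:
  product  cost  revenue  cost_x5
0  Widget    26      180      130
1    Bolt    70      470      350
2  Sensor    36       94      180
3   Panel    27      382      135
4  Gadget    13      312       65
5    Bolt    68      785      340
6   Cable    48      438      240
7  Sensor     1      475        5
8  Sensor    61      391      305
group by product, mean of cost_x5:
product
Bolt      345.000000
Cable     240.000000
Gadget     65.000000
Panel     135.000000
Sensor    163.333333
Widget    130.000000
Name: cost_x5, dtype: float64
reset_index():
  product     cost_x5
0    Bolt  345.000000
1   Cable  240.000000
2  Gadget   65.000000
3   Panel  135.000000
4  Sensor  163.333333
5  Widget  130.000000

1078.33333333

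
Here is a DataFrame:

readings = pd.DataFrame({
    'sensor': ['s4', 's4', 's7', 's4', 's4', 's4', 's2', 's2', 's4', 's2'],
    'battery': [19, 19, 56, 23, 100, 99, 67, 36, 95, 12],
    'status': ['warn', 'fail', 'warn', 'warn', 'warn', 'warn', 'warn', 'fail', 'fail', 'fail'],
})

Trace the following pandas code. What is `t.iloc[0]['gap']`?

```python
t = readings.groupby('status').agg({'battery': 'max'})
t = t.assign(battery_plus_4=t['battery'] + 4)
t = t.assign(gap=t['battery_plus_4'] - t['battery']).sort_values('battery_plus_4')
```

group by status, max of battery:
        battery
status         
fail         95
warn        100
add column battery_plus_4 = t['battery'] + 4:
        battery  battery_plus_4
status                         
fail         95              99
warn        100             104
add column gap = t['battery_plus_4'] - t['battery']:
        battery  battery_plus_4  gap
status                              
fail         95              99    4
warn        100             104    4
sort by battery_plus_4:
        battery  battery_plus_4  gap
status                              
fail         95              99    4
warn        100             104    4
Taking the value at position 0, column 'gap' gives 4.

4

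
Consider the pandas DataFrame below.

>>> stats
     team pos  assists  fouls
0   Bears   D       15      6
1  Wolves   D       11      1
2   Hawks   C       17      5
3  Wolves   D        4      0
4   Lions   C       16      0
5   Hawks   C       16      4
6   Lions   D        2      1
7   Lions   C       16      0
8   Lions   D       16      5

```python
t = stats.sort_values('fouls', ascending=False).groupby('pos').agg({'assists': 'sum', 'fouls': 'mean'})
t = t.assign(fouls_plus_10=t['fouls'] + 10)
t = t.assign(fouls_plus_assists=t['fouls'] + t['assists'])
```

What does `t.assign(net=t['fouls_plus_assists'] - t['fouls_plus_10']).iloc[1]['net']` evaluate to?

38.0

sort by fouls descending:
     team pos  assists  fouls
0   Bears   D       15      6
2   Hawks   C       17      5
8   Lions   D       16      5
5   Hawks   C       16      4
1  Wolves   D       11      1
6   Lions   D        2      1
3  Wolves   D        4      0
4   Lions   C       16      0
7   Lions   C       16      0
group by pos: sum(assists), mean(fouls):
     assists  fouls
pos                
C         65   2.25
D         48   2.60
add column fouls_plus_10 = t['fouls'] + 10:
     assists  fouls  fouls_plus_10
pos                               
C         65   2.25          12.25
D         48   2.60          12.60
add column fouls_plus_assists = t['fouls'] + t['assists']:
     assists  fouls  fouls_plus_10  fouls_plus_assists
pos                                                   
C         65   2.25          12.25               67.25
D         48   2.60          12.60               50.60
add column net = t['fouls_plus_assists'] - t['fouls_plus_10']:
     assists  fouls  fouls_plus_10  fouls_plus_assists   net
pos                                                         
C         65   2.25          12.25               67.25  55.0
D         48   2.60          12.60               50.60  38.0
Hence 38.0.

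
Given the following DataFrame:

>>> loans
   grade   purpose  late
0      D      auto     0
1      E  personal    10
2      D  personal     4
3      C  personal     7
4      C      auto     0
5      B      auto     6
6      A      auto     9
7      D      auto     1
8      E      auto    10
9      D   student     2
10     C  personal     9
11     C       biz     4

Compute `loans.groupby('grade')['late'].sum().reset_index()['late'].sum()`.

62

group by grade, sum of late:
grade
A     9
B     6
C    20
D     7
E    20
Name: late, dtype: int64
reset_index():
  grade  late
0     A     9
1     B     6
2     C    20
3     D     7
4     E    20
Hence 62.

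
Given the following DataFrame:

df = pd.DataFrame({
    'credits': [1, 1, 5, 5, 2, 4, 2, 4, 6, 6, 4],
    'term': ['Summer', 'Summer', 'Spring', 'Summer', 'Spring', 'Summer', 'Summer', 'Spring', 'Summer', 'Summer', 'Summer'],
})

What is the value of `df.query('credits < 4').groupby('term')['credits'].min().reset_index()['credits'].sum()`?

filter rows where credits < 4:
   credits    term
0        1  Summer
1        1  Summer
4        2  Spring
6        2  Summer
group by term, min of credits:
term
Spring    2
Summer    1
Name: credits, dtype: int64
reset_index():
     term  credits
0  Spring        2
1  Summer        1

3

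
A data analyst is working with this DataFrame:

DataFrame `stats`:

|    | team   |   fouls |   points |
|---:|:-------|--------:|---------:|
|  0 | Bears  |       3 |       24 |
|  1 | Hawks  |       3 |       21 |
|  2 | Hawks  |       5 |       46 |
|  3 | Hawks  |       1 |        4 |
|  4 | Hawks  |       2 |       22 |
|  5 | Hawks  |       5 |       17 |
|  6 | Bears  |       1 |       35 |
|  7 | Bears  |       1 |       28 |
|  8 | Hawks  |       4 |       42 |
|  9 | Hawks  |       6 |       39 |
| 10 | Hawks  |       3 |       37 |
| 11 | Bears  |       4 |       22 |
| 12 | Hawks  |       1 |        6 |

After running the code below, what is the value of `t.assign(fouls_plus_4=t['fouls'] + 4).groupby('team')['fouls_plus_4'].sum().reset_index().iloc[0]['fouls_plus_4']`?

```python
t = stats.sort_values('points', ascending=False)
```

sort by points descending:
     team  fouls  points
2   Hawks      5      46
8   Hawks      4      42
9   Hawks      6      39
10  Hawks      3      37
6   Bears      1      35
7   Bears      1      28
0   Bears      3      24
4   Hawks      2      22
11  Bears      4      22
1   Hawks      3      21
5   Hawks      5      17
12  Hawks      1       6
3   Hawks      1       4
add column fouls_plus_4 = t['fouls'] + 4:
     team  fouls  points  fouls_plus_4
2   Hawks      5      46             9
8   Hawks      4      42             8
9   Hawks      6      39            10
10  Hawks      3      37             7
6   Bears      1      35             5
7   Bears      1      28             5
0   Bears      3      24             7
4   Hawks      2      22             6
11  Bears      4      22             8
1   Hawks      3      21             7
5   Hawks      5      17             9
12  Hawks      1       6             5
3   Hawks      1       4             5
group by team, sum of fouls_plus_4:
team
Bears    25
Hawks    66
Name: fouls_plus_4, dtype: int64
reset_index():
    team  fouls_plus_4
0  Bears            25
1  Hawks            66

25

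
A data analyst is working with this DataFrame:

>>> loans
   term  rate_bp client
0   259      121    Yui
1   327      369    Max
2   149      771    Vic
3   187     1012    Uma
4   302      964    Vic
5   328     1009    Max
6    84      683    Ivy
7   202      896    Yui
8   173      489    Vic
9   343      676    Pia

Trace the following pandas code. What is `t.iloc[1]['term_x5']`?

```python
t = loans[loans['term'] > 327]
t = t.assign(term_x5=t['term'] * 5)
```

1715

filter rows where term > 327:
   term  rate_bp client
5   328     1009    Max
9   343      676    Pia
add column term_x5 = t['term'] * 5:
   term  rate_bp client  term_x5
5   328     1009    Max     1640
9   343      676    Pia     1715
value at position 1, column 'term_x5' → 1715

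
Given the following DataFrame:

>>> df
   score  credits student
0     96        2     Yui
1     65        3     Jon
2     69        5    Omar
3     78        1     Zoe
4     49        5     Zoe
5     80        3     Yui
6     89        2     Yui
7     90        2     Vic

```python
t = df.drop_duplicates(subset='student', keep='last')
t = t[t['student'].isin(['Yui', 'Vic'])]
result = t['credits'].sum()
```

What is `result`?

4

drop duplicate student (keep=last):
   score  credits student
1     65        3     Jon
2     69        5    Omar
4     49        5     Zoe
6     89        2     Yui
7     90        2     Vic
filter rows where student in ['Yui', 'Vic']:
   score  credits student
6     89        2     Yui
7     90        2     Vic
Taking the sum of column 'credits' gives 4.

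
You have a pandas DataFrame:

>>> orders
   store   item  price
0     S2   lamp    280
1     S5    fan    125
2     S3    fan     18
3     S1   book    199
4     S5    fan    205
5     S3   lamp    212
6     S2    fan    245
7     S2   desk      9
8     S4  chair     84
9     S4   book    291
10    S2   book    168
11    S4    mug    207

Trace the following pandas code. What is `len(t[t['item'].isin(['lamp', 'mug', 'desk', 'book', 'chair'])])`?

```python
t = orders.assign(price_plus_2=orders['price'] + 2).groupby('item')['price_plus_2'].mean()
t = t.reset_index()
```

add column price_plus_2 = orders['price'] + 2:
   store   item  price  price_plus_2
0     S2   lamp    280           282
1     S5    fan    125           127
2     S3    fan     18            20
3     S1   book    199           201
4     S5    fan    205           207
5     S3   lamp    212           214
6     S2    fan    245           247
7     S2   desk      9            11
8     S4  chair     84            86
9     S4   book    291           293
10    S2   book    168           170
11    S4    mug    207           209
group by item, mean of price_plus_2:
item
book     221.333333
chair     86.000000
desk      11.000000
fan      150.250000
lamp     248.000000
mug      209.000000
Name: price_plus_2, dtype: float64
reset_index():
    item  price_plus_2
0   book    221.333333
1  chair     86.000000
2   desk     11.000000
3    fan    150.250000
4   lamp    248.000000
5    mug    209.000000
filter rows where item in ['lamp', 'mug', 'desk', 'book', 'chair']:
    item  price_plus_2
0   book    221.333333
1  chair     86.000000
2   desk     11.000000
4   lamp    248.000000
5    mug    209.000000
number of rows → 5

5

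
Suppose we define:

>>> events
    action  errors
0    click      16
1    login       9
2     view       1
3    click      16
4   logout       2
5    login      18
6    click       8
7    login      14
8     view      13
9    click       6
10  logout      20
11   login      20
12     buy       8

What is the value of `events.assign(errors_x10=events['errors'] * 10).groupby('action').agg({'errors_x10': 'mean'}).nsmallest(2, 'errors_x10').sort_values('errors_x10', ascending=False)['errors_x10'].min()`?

70.0

add column errors_x10 = events['errors'] * 10:
    action  errors  errors_x10
0    click      16         160
1    login       9          90
2     view       1          10
3    click      16         160
4   logout       2          20
5    login      18         180
6    click       8          80
7    login      14         140
8     view      13         130
9    click       6          60
10  logout      20         200
11   login      20         200
12     buy       8          80
group by action, mean of errors_x10:
        errors_x10
action            
buy           80.0
click        115.0
login        152.5
logout       110.0
view          70.0
take 2 rows with smallest errors_x10:
        errors_x10
action            
view          70.0
buy           80.0
sort by errors_x10 descending:
        errors_x10
action            
buy           80.0
view          70.0
Then the min of column 'errors_x10': 70.0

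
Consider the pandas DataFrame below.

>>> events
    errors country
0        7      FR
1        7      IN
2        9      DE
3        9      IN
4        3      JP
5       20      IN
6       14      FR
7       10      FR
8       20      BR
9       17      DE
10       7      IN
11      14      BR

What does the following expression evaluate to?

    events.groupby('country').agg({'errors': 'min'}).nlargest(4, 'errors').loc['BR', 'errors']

group by country, min of errors:
         errors
country        
BR           14
DE            9
FR            7
IN            7
JP            3
take 4 rows with largest errors:
         errors
country        
BR           14
DE            9
FR            7
IN            7

14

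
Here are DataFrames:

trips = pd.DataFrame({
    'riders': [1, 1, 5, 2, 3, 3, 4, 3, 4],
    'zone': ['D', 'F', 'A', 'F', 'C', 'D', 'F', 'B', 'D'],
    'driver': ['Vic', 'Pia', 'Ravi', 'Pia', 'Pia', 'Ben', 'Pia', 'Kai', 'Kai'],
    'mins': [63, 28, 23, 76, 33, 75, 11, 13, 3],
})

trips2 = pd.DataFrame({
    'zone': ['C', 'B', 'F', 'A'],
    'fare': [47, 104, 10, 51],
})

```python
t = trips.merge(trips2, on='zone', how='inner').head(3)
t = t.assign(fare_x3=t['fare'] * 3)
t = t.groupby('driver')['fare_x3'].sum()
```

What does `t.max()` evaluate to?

153

merge on 'zone' (how='inner') → 6 rows:
   riders zone driver  mins  fare
0       1    F    Pia    28    10
1       5    A   Ravi    23    51
2       2    F    Pia    76    10
3       3    C    Pia    33    47
4       4    F    Pia    11    10
5       3    B    Kai    13   104
take first 3 rows:
   riders zone driver  mins  fare
0       1    F    Pia    28    10
1       5    A   Ravi    23    51
2       2    F    Pia    76    10
add column fare_x3 = t['fare'] * 3:
   riders zone driver  mins  fare  fare_x3
0       1    F    Pia    28    10       30
1       5    A   Ravi    23    51      153
2       2    F    Pia    76    10       30
group by driver, sum of fare_x3:
driver
Pia      60
Ravi    153
Name: fare_x3, dtype: int64
Reading off the max of the resulting series, we get 153.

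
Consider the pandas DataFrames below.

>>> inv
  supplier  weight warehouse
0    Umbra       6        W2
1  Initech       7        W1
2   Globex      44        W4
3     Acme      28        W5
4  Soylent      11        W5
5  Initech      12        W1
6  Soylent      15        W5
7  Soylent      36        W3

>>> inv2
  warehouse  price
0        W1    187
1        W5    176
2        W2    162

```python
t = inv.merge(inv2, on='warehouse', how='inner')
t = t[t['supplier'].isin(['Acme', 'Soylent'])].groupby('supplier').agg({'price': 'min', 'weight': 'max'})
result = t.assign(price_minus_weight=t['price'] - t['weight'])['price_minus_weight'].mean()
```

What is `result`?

merge on 'warehouse' (how='inner') → 6 rows:
  supplier  weight warehouse  price
0    Umbra       6        W2    162
1  Initech       7        W1    187
2     Acme      28        W5    176
3  Soylent      11        W5    176
4  Initech      12        W1    187
5  Soylent      15        W5    176
filter rows where supplier in ['Acme', 'Soylent']:
  supplier  weight warehouse  price
2     Acme      28        W5    176
3  Soylent      11        W5    176
5  Soylent      15        W5    176
group by supplier: min(price), max(weight):
          price  weight
supplier               
Acme        176      28
Soylent     176      15
add column price_minus_weight = t['price'] - t['weight']:
          price  weight  price_minus_weight
supplier                                   
Acme        176      28                 148
Soylent     176      15                 161
Reading off the mean of column 'price_minus_weight', we get 154.5.

154.5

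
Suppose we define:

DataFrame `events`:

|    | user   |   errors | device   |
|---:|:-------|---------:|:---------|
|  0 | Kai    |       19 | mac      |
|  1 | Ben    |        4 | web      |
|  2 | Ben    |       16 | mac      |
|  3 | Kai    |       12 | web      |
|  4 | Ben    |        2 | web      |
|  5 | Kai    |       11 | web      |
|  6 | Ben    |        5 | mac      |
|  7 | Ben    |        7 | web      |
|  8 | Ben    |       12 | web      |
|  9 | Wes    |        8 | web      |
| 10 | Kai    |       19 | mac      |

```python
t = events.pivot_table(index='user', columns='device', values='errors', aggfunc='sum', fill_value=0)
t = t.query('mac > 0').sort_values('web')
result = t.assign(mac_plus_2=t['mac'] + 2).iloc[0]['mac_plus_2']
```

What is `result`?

40

pivot: rows=user, cols=device, sum(errors):
device  mac  web
user            
Ben      21   25
Kai      38   23
Wes       0    8
filter rows where mac > 0:
device  mac  web
user            
Ben      21   25
Kai      38   23
sort by web:
device  mac  web
user            
Kai      38   23
Ben      21   25
add column mac_plus_2 = t['mac'] + 2:
device  mac  web  mac_plus_2
user                        
Kai      38   23          40
Ben      21   25          23
Reading off the value at position 0, column 'mac_plus_2', we get 40.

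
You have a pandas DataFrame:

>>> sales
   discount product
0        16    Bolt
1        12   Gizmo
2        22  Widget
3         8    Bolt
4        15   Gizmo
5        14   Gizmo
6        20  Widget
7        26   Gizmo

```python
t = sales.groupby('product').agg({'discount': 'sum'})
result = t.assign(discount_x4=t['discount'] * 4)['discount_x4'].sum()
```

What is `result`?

group by product, sum of discount:
         discount
product          
Bolt           24
Gizmo          67
Widget         42
add column discount_x4 = t['discount'] * 4:
         discount  discount_x4
product                       
Bolt           24           96
Gizmo          67          268
Widget         42          168
Taking the sum of column 'discount_x4' gives 532.

532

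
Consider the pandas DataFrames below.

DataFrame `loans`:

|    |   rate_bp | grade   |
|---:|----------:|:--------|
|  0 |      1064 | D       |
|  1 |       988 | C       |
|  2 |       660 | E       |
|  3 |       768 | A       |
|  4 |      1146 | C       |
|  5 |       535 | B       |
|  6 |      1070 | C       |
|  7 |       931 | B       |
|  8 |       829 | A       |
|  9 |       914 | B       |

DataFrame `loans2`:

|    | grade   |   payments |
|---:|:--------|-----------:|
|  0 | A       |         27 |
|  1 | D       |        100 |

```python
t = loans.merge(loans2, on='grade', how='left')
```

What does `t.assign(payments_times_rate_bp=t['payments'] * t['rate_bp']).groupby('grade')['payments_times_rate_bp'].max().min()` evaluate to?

merge on 'grade' (how='left') → 10 rows:
   rate_bp grade  payments
0     1064     D     100.0
1      988     C       NaN
2      660     E       NaN
3      768     A      27.0
4     1146     C       NaN
5      535     B       NaN
6     1070     C       NaN
7      931     B       NaN
8      829     A      27.0
9      914     B       NaN
add column payments_times_rate_bp = t['payments'] * t['rate_bp']:
   rate_bp grade  payments  payments_times_rate_bp
0     1064     D     100.0                106400.0
1      988     C       NaN                     NaN
2      660     E       NaN                     NaN
3      768     A      27.0                 20736.0
4     1146     C       NaN                     NaN
5      535     B       NaN                     NaN
6     1070     C       NaN                     NaN
7      931     B       NaN                     NaN
8      829     A      27.0                 22383.0
9      914     B       NaN                     NaN
group by grade, max of payments_times_rate_bp:
grade
A     22383.0
B         NaN
C         NaN
D    106400.0
E         NaN
Name: payments_times_rate_bp, dtype: float64
Reading off the min of the resulting series, we get 22383.0.

22383.0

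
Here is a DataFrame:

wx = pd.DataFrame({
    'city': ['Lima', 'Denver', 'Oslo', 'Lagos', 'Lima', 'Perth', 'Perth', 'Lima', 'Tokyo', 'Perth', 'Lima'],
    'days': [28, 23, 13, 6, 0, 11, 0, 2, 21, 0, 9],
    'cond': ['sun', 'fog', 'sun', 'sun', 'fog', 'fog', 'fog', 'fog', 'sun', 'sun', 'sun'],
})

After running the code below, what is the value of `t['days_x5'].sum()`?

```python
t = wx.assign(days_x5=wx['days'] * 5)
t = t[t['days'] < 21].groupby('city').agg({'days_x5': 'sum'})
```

205

add column days_x5 = wx['days'] * 5:
      city  days cond  days_x5
0     Lima    28  sun      140
1   Denver    23  fog      115
2     Oslo    13  sun       65
3    Lagos     6  sun       30
4     Lima     0  fog        0
5    Perth    11  fog       55
6    Perth     0  fog        0
7     Lima     2  fog       10
8    Tokyo    21  sun      105
9    Perth     0  sun        0
10    Lima     9  sun       45
filter rows where days < 21:
     city  days cond  days_x5
2    Oslo    13  sun       65
3   Lagos     6  sun       30
4    Lima     0  fog        0
5   Perth    11  fog       55
6   Perth     0  fog        0
7    Lima     2  fog       10
9   Perth     0  sun        0
10   Lima     9  sun       45
group by city, sum of days_x5:
       days_x5
city          
Lagos       30
Lima        55
Oslo        65
Perth       55
sum of column 'days_x5' → 205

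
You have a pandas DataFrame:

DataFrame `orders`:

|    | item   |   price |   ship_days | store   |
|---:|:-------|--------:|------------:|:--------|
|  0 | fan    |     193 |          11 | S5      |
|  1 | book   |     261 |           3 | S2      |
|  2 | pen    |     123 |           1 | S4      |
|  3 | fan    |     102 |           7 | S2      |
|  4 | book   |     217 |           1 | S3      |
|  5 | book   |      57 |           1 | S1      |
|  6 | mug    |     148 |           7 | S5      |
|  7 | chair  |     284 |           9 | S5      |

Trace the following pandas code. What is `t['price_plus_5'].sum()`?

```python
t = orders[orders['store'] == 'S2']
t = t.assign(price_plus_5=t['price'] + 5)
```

373

filter rows where store == 'S2':
   item  price  ship_days store
1  book    261          3    S2
3   fan    102          7    S2
add column price_plus_5 = t['price'] + 5:
   item  price  ship_days store  price_plus_5
1  book    261          3    S2           266
3   fan    102          7    S2           107
Then the sum of column 'price_plus_5': 373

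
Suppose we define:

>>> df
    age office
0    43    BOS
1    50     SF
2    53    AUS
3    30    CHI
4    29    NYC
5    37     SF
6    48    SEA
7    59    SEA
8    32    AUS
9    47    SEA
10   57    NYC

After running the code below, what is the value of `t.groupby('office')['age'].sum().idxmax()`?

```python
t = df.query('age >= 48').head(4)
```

SEA

filter rows where age >= 48:
    age office
1    50     SF
2    53    AUS
6    48    SEA
7    59    SEA
10   57    NYC
take first 4 rows:
   age office
1   50     SF
2   53    AUS
6   48    SEA
7   59    SEA
group by office, sum of age:
office
AUS     53
SEA    107
SF      50
Name: age, dtype: int64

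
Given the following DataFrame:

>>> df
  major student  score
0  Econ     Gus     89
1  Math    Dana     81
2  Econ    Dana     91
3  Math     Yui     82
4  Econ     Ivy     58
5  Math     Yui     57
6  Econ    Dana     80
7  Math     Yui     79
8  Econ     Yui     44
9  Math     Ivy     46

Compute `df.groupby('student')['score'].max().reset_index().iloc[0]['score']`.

group by student, max of score:
student
Dana    91
Gus     89
Ivy     58
Yui     82
Name: score, dtype: int64
reset_index():
  student  score
0    Dana     91
1     Gus     89
2     Ivy     58
3     Yui     82
Reading off the value at position 0, column 'score', we get 91.

91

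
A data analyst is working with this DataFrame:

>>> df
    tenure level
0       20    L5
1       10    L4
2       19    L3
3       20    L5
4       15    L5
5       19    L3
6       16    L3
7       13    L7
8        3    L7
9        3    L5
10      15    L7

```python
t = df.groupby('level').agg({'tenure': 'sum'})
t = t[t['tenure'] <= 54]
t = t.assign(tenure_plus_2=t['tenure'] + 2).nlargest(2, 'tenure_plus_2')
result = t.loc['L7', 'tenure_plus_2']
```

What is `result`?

group by level, sum of tenure:
       tenure
level        
L3         54
L4         10
L5         58
L7         31
filter rows where tenure <= 54:
       tenure
level        
L3         54
L4         10
L7         31
add column tenure_plus_2 = t['tenure'] + 2:
       tenure  tenure_plus_2
level                       
L3         54             56
L4         10             12
L7         31             33
take 2 rows with largest tenure_plus_2:
       tenure  tenure_plus_2
level                       
L3         54             56
L7         31             33
value at row 'L7', column 'tenure_plus_2' → 33

33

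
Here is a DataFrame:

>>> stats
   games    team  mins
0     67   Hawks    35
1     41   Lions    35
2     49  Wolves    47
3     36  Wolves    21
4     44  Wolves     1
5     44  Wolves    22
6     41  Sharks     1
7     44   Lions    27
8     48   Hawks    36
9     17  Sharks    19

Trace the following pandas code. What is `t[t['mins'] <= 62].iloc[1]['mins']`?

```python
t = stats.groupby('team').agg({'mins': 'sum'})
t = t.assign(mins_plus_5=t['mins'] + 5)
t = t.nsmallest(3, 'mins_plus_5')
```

group by team, sum of mins:
        mins
team        
Hawks     71
Lions     62
Sharks    20
Wolves    91
add column mins_plus_5 = t['mins'] + 5:
        mins  mins_plus_5
team                     
Hawks     71           76
Lions     62           67
Sharks    20           25
Wolves    91           96
take 3 rows with smallest mins_plus_5:
        mins  mins_plus_5
team                     
Sharks    20           25
Lions     62           67
Hawks     71           76
filter rows where mins <= 62:
        mins  mins_plus_5
team                     
Sharks    20           25
Lions     62           67

62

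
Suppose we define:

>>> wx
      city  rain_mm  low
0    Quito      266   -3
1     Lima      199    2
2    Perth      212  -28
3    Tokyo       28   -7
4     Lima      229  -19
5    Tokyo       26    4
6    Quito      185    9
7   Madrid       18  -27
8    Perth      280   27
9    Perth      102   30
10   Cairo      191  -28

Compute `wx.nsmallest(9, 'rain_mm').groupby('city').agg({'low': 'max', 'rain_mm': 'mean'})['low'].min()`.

take 9 rows with smallest rain_mm:
      city  rain_mm  low
7   Madrid       18  -27
5    Tokyo       26    4
3    Tokyo       28   -7
9    Perth      102   30
6    Quito      185    9
10   Cairo      191  -28
1     Lima      199    2
2    Perth      212  -28
4     Lima      229  -19
group by city: max(low), mean(rain_mm):
        low  rain_mm
city                
Cairo   -28    191.0
Lima      2    214.0
Madrid  -27     18.0
Perth    30    157.0
Quito     9    185.0
Tokyo     4     27.0
Taking the min of column 'low' gives -28.

-28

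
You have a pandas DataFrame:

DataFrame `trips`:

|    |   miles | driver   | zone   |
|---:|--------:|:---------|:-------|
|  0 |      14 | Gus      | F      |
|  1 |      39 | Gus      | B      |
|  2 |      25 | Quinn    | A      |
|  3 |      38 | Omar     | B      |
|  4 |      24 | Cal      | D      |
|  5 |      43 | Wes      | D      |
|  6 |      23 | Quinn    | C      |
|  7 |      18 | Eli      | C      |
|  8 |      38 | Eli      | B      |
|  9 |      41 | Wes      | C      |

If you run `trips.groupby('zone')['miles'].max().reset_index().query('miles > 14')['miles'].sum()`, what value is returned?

148

group by zone, max of miles:
zone
A    25
B    39
C    41
D    43
F    14
Name: miles, dtype: int64
reset_index():
  zone  miles
0    A     25
1    B     39
2    C     41
3    D     43
4    F     14
filter rows where miles > 14:
  zone  miles
0    A     25
1    B     39
2    C     41
3    D     43
Finally, sum of column 'miles' = 148.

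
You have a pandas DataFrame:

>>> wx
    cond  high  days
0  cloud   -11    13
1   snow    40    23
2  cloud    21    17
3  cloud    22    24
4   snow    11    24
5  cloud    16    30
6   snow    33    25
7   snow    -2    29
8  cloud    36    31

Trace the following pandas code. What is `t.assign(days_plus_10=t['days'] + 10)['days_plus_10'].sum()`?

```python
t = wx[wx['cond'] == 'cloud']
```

165

filter rows where cond == 'cloud':
    cond  high  days
0  cloud   -11    13
2  cloud    21    17
3  cloud    22    24
5  cloud    16    30
8  cloud    36    31
add column days_plus_10 = t['days'] + 10:
    cond  high  days  days_plus_10
0  cloud   -11    13            23
2  cloud    21    17            27
3  cloud    22    24            34
5  cloud    16    30            40
8  cloud    36    31            41
The sum of column 'days_plus_10' is 165.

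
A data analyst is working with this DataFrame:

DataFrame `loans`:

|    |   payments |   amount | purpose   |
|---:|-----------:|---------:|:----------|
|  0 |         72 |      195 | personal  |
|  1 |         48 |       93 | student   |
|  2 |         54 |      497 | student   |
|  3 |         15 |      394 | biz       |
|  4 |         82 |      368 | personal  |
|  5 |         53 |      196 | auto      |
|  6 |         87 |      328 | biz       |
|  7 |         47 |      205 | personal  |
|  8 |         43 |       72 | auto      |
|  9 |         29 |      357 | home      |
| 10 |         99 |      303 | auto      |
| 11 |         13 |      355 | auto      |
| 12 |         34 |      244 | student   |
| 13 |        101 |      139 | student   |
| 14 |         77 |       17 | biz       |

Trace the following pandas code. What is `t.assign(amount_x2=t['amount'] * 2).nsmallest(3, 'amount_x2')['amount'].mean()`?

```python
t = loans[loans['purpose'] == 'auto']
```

190.333333333

filter rows where purpose == 'auto':
    payments  amount purpose
5         53     196    auto
8         43      72    auto
10        99     303    auto
11        13     355    auto
add column amount_x2 = t['amount'] * 2:
    payments  amount purpose  amount_x2
5         53     196    auto        392
8         43      72    auto        144
10        99     303    auto        606
11        13     355    auto        710
take 3 rows with smallest amount_x2:
    payments  amount purpose  amount_x2
8         43      72    auto        144
5         53     196    auto        392
10        99     303    auto        606
mean of column 'amount' → 190.333333333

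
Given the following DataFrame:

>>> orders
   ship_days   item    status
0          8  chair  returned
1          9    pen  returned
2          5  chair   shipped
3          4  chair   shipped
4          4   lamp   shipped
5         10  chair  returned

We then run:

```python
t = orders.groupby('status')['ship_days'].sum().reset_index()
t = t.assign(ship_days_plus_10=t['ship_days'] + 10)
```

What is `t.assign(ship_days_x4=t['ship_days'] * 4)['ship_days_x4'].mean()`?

group by status, sum of ship_days:
status
returned    27
shipped     13
Name: ship_days, dtype: int64
reset_index():
     status  ship_days
0  returned         27
1   shipped         13
add column ship_days_plus_10 = t['ship_days'] + 10:
     status  ship_days  ship_days_plus_10
0  returned         27                 37
1   shipped         13                 23
add column ship_days_x4 = t['ship_days'] * 4:
     status  ship_days  ship_days_plus_10  ship_days_x4
0  returned         27                 37           108
1   shipped         13                 23            52

80.0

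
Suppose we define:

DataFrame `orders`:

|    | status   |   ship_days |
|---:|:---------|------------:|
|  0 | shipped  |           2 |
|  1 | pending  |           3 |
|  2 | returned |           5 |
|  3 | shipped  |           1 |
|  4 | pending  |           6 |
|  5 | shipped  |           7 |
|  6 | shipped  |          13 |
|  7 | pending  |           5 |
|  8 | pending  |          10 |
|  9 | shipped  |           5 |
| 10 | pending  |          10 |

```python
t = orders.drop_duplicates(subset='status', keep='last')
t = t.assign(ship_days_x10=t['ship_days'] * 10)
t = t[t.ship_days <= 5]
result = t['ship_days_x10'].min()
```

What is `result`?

50

drop duplicate status (keep=last):
      status  ship_days
2   returned          5
9    shipped          5
10   pending         10
add column ship_days_x10 = t['ship_days'] * 10:
      status  ship_days  ship_days_x10
2   returned          5             50
9    shipped          5             50
10   pending         10            100
filter rows where ship_days <= 5:
     status  ship_days  ship_days_x10
2  returned          5             50
9   shipped          5             50
The min of column 'ship_days_x10' is 50.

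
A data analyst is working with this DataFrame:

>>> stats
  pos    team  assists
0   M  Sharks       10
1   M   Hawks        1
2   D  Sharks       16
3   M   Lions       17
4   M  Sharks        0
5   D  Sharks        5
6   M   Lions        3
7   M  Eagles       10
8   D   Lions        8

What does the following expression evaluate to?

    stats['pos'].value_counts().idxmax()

M

value_counts of pos:
pos
M    6
D    3
Name: count, dtype: int64
Then the label with the largest value: M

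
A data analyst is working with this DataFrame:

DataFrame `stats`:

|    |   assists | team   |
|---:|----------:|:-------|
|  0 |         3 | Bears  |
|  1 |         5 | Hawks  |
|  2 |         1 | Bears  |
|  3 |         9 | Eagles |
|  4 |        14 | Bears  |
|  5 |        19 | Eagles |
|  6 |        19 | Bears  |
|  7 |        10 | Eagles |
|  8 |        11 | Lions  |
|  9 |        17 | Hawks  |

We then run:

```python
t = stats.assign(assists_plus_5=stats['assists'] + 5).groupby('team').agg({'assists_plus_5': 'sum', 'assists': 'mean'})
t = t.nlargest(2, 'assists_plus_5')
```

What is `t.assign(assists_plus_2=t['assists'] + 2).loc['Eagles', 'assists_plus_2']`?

add column assists_plus_5 = stats['assists'] + 5:
   assists    team  assists_plus_5
0        3   Bears               8
1        5   Hawks              10
2        1   Bears               6
3        9  Eagles              14
4       14   Bears              19
5       19  Eagles              24
6       19   Bears              24
7       10  Eagles              15
8       11   Lions              16
9       17   Hawks              22
group by team: sum(assists_plus_5), mean(assists):
        assists_plus_5    assists
team                             
Bears               57   9.250000
Eagles              53  12.666667
Hawks               32  11.000000
Lions               16  11.000000
take 2 rows with largest assists_plus_5:
        assists_plus_5    assists
team                             
Bears               57   9.250000
Eagles              53  12.666667
add column assists_plus_2 = t['assists'] + 2:
        assists_plus_5    assists  assists_plus_2
team                                             
Bears               57   9.250000       11.250000
Eagles              53  12.666667       14.666667
Reading off the value at row 'Eagles', column 'assists_plus_2', we get 14.6666666667.

14.6666666667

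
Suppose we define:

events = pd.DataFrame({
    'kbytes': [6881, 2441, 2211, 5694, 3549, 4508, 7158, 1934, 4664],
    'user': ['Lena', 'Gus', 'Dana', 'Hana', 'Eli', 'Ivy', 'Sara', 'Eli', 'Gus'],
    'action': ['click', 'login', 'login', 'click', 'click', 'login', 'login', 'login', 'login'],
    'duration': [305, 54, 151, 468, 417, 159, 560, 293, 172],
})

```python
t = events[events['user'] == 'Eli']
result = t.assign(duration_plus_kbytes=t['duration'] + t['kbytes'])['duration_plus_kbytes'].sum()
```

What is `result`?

filter rows where user == 'Eli':
   kbytes user action  duration
4    3549  Eli  click       417
7    1934  Eli  login       293
add column duration_plus_kbytes = t['duration'] + t['kbytes']:
   kbytes user action  duration  duration_plus_kbytes
4    3549  Eli  click       417                  3966
7    1934  Eli  login       293                  2227
Finally, sum of column 'duration_plus_kbytes' = 6193.

6193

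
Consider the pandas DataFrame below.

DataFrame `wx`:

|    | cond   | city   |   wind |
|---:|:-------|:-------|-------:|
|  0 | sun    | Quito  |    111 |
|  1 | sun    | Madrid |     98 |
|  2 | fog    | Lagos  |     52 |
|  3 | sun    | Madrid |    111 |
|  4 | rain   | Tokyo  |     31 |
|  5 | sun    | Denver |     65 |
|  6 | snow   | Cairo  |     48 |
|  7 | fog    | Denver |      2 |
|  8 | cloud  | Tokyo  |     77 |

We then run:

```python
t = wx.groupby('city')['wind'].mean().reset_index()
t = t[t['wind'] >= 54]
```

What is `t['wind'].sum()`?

group by city, mean of wind:
city
Cairo      48.0
Denver     33.5
Lagos      52.0
Madrid    104.5
Quito     111.0
Tokyo      54.0
Name: wind, dtype: float64
reset_index():
     city   wind
0   Cairo   48.0
1  Denver   33.5
2   Lagos   52.0
3  Madrid  104.5
4   Quito  111.0
5   Tokyo   54.0
filter rows where wind >= 54:
     city   wind
3  Madrid  104.5
4   Quito  111.0
5   Tokyo   54.0
Reading off the sum of column 'wind', we get 269.5.

269.5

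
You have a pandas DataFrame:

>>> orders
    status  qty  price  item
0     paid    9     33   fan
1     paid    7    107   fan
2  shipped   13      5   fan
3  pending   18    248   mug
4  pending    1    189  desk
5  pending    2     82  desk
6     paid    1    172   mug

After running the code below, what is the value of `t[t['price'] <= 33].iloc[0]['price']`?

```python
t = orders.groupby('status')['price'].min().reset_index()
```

group by status, min of price:
status
paid       33
pending    82
shipped     5
Name: price, dtype: int64
reset_index():
    status  price
0     paid     33
1  pending     82
2  shipped      5
filter rows where price <= 33:
    status  price
0     paid     33
2  shipped      5

33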